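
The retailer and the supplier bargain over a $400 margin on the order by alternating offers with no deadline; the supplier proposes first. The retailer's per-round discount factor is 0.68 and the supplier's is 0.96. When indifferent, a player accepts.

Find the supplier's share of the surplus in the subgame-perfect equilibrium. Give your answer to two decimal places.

Let x be the supplier's share when the supplier proposes and y be the retailer's share when the retailer proposes.
The retailer accepts iff offered ≥ 0.68·y, so x = 400 − 0.68y. Symmetrically y = 400 − 0.96x.
Substituting: x = 400 − 0.68(400 − 0.96x), giving x(1 − 0.96·0.68) = 400(1 − 0.68).
So x = 400 × 0.32 / 0.3472 ≈ 368.6636, and the retailer receives 400 − x ≈ 31.3364.

368.66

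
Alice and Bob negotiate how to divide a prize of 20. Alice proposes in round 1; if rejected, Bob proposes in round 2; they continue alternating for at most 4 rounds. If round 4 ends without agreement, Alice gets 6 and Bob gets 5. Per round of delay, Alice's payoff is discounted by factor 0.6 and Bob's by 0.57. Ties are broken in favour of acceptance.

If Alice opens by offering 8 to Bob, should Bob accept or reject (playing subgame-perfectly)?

Accept

Round 4 (Bob proposes): Alice gets 6 if talks fail, so Bob offers 6 and keeps 14.
Round 3 (Alice proposes): Bob can get 14 next round, worth 0.57 × 14 = 7.98 now. Alice offers 7.98 and keeps 20 − 7.98 = 12.02.
Round 2 (Bob proposes): Alice can get 12.02 next round, worth 0.6 × 12.02 = 7.212 now, so Bob offers 7.212, keeping 12.788.
So by rejecting in round 1, Bob gets 12.788 next round, worth 0.57 × 12.788 = 7.28916 now.
Offer 8 ≥ 7.28916, so Bob accepts.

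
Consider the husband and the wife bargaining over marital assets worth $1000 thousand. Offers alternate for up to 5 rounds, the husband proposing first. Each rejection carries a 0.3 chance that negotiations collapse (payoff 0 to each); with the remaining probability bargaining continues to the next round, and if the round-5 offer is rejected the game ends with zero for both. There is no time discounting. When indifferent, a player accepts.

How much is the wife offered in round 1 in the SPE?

Round 5 (the husband proposes): the wife will accept anything ≥ 0, so the husband offers 0 and keeps 1000.
Round 4 (the wife proposes): rejecting gives the husband an expected 0.7 × 1000 = 700, so the wife offers 700, keeping 300.
Round 3 (the husband proposes): rejecting gives the wife an expected 0.7 × 300 = 210. The husband offers 210 and keeps 1000 − 210 = 790.
Round 2 (the wife proposes): rejecting gives the husband an expected 0.7 × 790 = 553; the wife offers that and keeps 447.
Round 1 (the husband proposes): rejecting gives the wife an expected 0.7 × 447 = 312.9; the husband offers that and keeps 687.1.

312.9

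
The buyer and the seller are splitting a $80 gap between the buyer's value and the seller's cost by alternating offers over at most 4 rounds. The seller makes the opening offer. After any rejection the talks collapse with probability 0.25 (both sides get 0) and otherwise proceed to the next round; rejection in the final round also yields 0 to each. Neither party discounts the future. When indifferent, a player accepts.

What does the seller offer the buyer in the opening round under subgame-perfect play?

Round 4 (the buyer proposes): the seller will accept anything ≥ 0, so the buyer offers 0 and keeps 80.
Round 3 (the seller proposes): rejecting gives the buyer an expected 0.75 × 80 = 60, so the seller offers 60, keeping 20.
Round 2 (the buyer proposes): rejecting gives the seller an expected 0.75 × 20 = 15; the buyer offers that and keeps 65.
Round 1 (the seller proposes): rejecting gives the buyer an expected 0.75 × 65 = 48.75, so the seller offers 48.75, keeping 31.25.

48.75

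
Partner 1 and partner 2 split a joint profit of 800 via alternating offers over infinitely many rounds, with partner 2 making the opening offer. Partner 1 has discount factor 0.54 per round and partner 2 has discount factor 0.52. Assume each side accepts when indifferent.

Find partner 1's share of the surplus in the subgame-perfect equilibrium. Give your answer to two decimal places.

Let x be partner 2's share when partner 2 proposes and y be partner 1's share when partner 1 proposes.
Partner 1 accepts iff offered ≥ 0.54·y, so x = 800 − 0.54y. Symmetrically y = 800 − 0.52x.
Substituting: x = 800 − 0.54(800 − 0.52x), giving x(1 − 0.52·0.54) = 800(1 − 0.54).
So x = 800 × 0.46 / 0.7192 ≈ 511.6796, and partner 1 receives 800 − x ≈ 288.3204.

288.32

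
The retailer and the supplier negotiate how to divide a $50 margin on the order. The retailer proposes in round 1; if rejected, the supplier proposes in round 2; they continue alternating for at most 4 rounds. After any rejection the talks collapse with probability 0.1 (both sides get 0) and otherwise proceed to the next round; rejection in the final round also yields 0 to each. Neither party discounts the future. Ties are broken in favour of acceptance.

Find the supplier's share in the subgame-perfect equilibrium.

Round 4 (the supplier proposes): rejection yields 0 for the retailer; the supplier offers 0 and keeps 50.
Round 3 (the retailer proposes): rejecting gives the supplier an expected 0.9 × 50 = 45, so the retailer offers 45, keeping 5.
Round 2 (the supplier proposes): rejecting gives the retailer an expected 0.9 × 5 = 4.5, so the supplier offers 4.5, keeping 45.5.
Round 1 (the retailer proposes): rejecting gives the supplier an expected 0.9 × 45.5 = 40.95, so the retailer offers 40.95, keeping 9.05.

40.95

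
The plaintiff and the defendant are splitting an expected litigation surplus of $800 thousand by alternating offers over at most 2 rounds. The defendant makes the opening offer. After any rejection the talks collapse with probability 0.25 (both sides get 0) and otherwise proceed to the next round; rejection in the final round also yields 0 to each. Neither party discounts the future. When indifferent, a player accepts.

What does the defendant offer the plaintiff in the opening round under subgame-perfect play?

By backward induction:
Round 2 (the plaintiff proposes): the defendant will accept anything ≥ 0, so the plaintiff offers 0 and keeps 800.
Round 1 (the defendant proposes): rejecting gives the plaintiff an expected 0.75 × 800 = 600; the defendant offers that and keeps 200.

600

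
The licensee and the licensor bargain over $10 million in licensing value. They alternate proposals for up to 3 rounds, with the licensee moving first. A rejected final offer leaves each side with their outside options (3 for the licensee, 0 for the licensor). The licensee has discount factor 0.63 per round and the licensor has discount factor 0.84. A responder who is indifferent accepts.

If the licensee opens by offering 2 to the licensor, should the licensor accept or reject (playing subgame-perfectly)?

Round 3 (the licensee proposes): the licensor will accept anything ≥ 0, so the licensee offers 0 and keeps 10.
Round 2 (the licensor proposes): the licensee can get 10 next round, worth 0.63 × 10 = 6.3 now, so the licensor offers 6.3, keeping 3.7.
So by rejecting in round 1, the licensor gets 3.7 next round, worth 0.84 × 3.7 = 3.108 now.
Offer 2 < 3.108, so the licensor rejects.

Reject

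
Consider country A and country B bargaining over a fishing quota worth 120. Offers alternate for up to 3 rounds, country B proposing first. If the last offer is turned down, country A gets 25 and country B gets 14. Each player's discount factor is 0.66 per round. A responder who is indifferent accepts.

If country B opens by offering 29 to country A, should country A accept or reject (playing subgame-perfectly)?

Reject

Round 3 (country B proposes): country A gets 25 if talks fail, so country B offers 25 and keeps 95.
Round 2 (country A proposes): country B can get 95 next round, worth 0.66 × 95 = 62.7 now; country A offers that and keeps 57.3.
So by rejecting in round 1, country A gets 57.3 next round, worth 0.66 × 57.3 = 37.818 now.
Offer 29 < 37.818, so country A rejects.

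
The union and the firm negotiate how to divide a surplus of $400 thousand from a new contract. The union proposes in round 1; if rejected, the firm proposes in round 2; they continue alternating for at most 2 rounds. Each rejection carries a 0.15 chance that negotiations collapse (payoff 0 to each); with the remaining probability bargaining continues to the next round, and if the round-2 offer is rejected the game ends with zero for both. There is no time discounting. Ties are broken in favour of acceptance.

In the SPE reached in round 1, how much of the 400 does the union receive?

60

By backward induction:
Round 2 (the firm proposes): the union will accept anything ≥ 0, so the firm offers 0 and keeps 400.
Round 1 (the union proposes): rejecting gives the firm an expected 0.85 × 400 = 340. The union offers 340 and keeps 400 − 340 = 60.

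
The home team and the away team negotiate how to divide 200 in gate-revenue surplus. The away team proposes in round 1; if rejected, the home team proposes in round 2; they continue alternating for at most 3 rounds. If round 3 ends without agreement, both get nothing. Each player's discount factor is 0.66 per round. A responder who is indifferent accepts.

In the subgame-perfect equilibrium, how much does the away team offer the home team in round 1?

44.88

Round 3 (the away team proposes): the home team will accept anything ≥ 0, so the away team offers 0 and keeps 200.
Round 2 (the home team proposes): the away team can get 200 next round, worth 0.66 × 200 = 132 now, so the home team offers 132, keeping 68.
Round 1 (the away team proposes): the home team can get 68 next round, worth 0.66 × 68 = 44.88 now, so the away team offers 44.88, keeping 155.12.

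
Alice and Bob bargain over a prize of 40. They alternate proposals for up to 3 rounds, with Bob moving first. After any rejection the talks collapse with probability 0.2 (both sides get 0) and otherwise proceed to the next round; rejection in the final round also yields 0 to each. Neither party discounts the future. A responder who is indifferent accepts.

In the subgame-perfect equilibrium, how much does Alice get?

Round 3 (Bob proposes): rejection yields 0 for Alice; Bob offers 0 and keeps 40.
Round 2 (Alice proposes): rejecting gives Bob an expected 0.8 × 40 = 32; Alice offers that and keeps 8.
Round 1 (Bob proposes): rejecting gives Alice an expected 0.8 × 8 = 6.4. Bob offers 6.4 and keeps 40 − 6.4 = 33.6.

6.4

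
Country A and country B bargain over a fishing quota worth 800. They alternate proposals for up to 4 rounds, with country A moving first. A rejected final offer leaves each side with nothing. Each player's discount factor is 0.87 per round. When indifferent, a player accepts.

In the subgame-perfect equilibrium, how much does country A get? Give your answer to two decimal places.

Round 4 (country B proposes): rejection yields 0 for country A; country B offers 0 and keeps 800.
Round 3 (country A proposes): country B can get 800 next round, worth 0.87 × 800 = 696 now, so country A offers 696, keeping 104.
Round 2 (country B proposes): country A can get 104 next round, worth 0.87 × 104 = 90.48 now; country B offers that and keeps 709.52.
Round 1 (country A proposes): country B can get 709.52 next round, worth 0.87 × 709.52 = 617.2824 now, so country A offers 617.2824, keeping 182.7176.

182.72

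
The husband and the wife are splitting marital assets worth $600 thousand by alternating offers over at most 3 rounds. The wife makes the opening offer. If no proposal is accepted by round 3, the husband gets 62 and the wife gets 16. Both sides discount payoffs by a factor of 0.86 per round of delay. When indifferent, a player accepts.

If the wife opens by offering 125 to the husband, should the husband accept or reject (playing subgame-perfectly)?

Accept

Round 3 (the wife proposes): the husband gets 62 if talks fail, so the wife offers 62 and keeps 538.
Round 2 (the husband proposes): the wife can get 538 next round, worth 0.86 × 538 = 462.68 now, so the husband offers 462.68, keeping 137.32.
So by rejecting in round 1, the husband gets 137.32 next round, worth 0.86 × 137.32 = 118.0952 now.
Offer 125 ≥ 118.0952, so the husband accepts.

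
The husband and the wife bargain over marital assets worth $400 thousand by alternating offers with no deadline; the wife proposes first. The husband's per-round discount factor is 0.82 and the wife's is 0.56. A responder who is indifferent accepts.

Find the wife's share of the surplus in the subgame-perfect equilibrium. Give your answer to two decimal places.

In a stationary SPE each proposer offers the other exactly their discounted continuation value.
If the wife keeps x when proposing and the husband keeps y when proposing, then x = 400 − 0.82y and y = 400 − 0.56x.
Solving: x = 400(1 − 0.82) / (1 − 0.56·0.82) = 72 / 0.5408 ≈ 133.1361.
The husband gets 400 − 133.1361 ≈ 266.8639.

133.14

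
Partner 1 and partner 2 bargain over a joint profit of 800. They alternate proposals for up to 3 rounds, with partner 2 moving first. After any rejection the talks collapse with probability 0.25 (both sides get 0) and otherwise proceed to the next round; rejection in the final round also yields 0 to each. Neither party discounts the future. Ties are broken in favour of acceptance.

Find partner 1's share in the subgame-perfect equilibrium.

150

Round 3 (partner 2 proposes): rejection yields 0 for partner 1; partner 2 offers 0 and keeps 800.
Round 2 (partner 1 proposes): rejecting gives partner 2 an expected 0.75 × 800 = 600; partner 1 offers that and keeps 200.
Round 1 (partner 2 proposes): rejecting gives partner 1 an expected 0.75 × 200 = 150, so partner 2 offers 150, keeping 650.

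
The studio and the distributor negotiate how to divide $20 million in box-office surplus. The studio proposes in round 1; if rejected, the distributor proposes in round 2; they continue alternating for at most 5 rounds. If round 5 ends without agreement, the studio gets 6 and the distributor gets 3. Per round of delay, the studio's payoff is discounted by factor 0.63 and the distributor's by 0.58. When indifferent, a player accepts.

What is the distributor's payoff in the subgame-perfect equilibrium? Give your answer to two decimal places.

6.26

By backward induction:
Round 5 (the studio proposes): the distributor gets 3 if talks fail, so the studio offers 3 and keeps 17.
Round 4 (the distributor proposes): the studio can get 17 next round, worth 0.63 × 17 = 10.71 now; the distributor offers that and keeps 9.29.
Round 3 (the studio proposes): the distributor can get 9.29 next round, worth 0.58 × 9.29 = 5.3882 now. The studio offers 5.3882 and keeps 20 − 5.3882 = 14.6118.
Round 2 (the distributor proposes): the studio can get 14.6118 next round, worth 0.63 × 14.6118 = 9.205434 now; the distributor offers that and keeps 10.794566.
Round 1 (the studio proposes): the distributor can get 10.794566 next round, worth 0.58 × 10.794566 = 6.26084828 now, so the studio offers 6.26084828, keeping 13.73915172.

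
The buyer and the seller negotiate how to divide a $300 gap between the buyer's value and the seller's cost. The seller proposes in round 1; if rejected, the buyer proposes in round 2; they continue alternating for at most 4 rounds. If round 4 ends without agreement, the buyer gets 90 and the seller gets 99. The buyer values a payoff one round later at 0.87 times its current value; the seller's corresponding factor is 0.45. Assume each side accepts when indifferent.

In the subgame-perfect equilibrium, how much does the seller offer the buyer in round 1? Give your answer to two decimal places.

212.01

Round 4 (the buyer proposes): the seller gets 99 if talks fail, so the buyer offers 99 and keeps 201.
Round 3 (the seller proposes): the buyer can get 201 next round, worth 0.87 × 201 = 174.87 now, so the seller offers 174.87, keeping 125.13.
Round 2 (the buyer proposes): the seller can get 125.13 next round, worth 0.45 × 125.13 = 56.3085 now. The buyer offers 56.3085 and keeps 300 − 56.3085 = 243.6915.
Round 1 (the seller proposes): the buyer can get 243.6915 next round, worth 0.87 × 243.6915 = 212.011605 now; the seller offers that and keeps 87.988395.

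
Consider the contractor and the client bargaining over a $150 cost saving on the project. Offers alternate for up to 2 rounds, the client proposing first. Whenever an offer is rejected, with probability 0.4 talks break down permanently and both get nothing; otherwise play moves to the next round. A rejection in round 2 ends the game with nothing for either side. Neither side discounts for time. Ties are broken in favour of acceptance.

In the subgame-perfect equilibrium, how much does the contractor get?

90

Round 2 (the contractor proposes): the client will accept anything ≥ 0, so the contractor offers 0 and keeps 150.
Round 1 (the client proposes): rejecting gives the contractor an expected 0.6 × 150 = 90, so the client offers 90, keeping 60.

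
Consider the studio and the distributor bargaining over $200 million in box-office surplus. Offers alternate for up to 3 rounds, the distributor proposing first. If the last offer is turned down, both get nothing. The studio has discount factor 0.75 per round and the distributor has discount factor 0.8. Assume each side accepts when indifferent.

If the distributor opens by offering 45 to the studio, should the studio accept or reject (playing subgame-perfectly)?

Accept

Round 3 (the distributor proposes): the studio will accept anything ≥ 0, so the distributor offers 0 and keeps 200.
Round 2 (the studio proposes): the distributor can get 200 next round, worth 0.8 × 200 = 160 now; the studio offers that and keeps 40.
So by rejecting in round 1, the studio gets 40 next round, worth 0.75 × 40 = 30 now.
Offer 45 ≥ 30, so the studio accepts.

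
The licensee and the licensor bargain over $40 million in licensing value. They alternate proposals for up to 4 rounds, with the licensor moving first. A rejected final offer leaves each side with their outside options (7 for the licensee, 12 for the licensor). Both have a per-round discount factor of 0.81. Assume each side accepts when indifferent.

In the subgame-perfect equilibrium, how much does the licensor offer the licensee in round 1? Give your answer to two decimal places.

Work backward from the last round.
Round 4 (the licensee proposes): the licensor gets 12 if talks fail, so the licensee offers 12 and keeps 28.
Round 3 (the licensor proposes): the licensee can get 28 next round, worth 0.81 × 28 = 22.68 now. The licensor offers 22.68 and keeps 40 − 22.68 = 17.32.
Round 2 (the licensee proposes): the licensor can get 17.32 next round, worth 0.81 × 17.32 = 14.0292 now, so the licensee offers 14.0292, keeping 25.9708.
Round 1 (the licensor proposes): the licensee can get 25.9708 next round, worth 0.81 × 25.9708 = 21.036348 now. The licensor offers 21.036348 and keeps 40 − 21.036348 = 18.963652.

21.04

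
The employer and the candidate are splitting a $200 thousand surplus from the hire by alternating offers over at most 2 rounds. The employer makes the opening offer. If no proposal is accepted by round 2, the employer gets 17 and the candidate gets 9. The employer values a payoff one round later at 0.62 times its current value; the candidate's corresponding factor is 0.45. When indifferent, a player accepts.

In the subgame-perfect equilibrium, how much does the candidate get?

Round 2 (the candidate proposes): the employer gets 17 if talks fail, so the candidate offers 17 and keeps 183.
Round 1 (the employer proposes): the candidate can get 183 next round, worth 0.45 × 183 = 82.35 now. The employer offers 82.35 and keeps 200 − 82.35 = 117.65.

82.35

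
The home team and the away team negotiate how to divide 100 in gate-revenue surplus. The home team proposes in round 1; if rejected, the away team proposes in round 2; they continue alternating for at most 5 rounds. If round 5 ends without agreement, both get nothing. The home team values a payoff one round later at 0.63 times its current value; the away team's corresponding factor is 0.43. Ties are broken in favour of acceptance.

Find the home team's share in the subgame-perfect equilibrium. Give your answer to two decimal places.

Round 5 (the home team proposes): rejection yields 0 for the away team; the home team offers 0 and keeps 100.
Round 4 (the away team proposes): the home team can get 100 next round, worth 0.63 × 100 = 63 now, so the away team offers 63, keeping 37.
Round 3 (the home team proposes): the away team can get 37 next round, worth 0.43 × 37 = 15.91 now; the home team offers that and keeps 84.09.
Round 2 (the away team proposes): the home team can get 84.09 next round, worth 0.63 × 84.09 = 52.9767 now. The away team offers 52.9767 and keeps 100 − 52.9767 = 47.0233.
Round 1 (the home team proposes): the away team can get 47.0233 next round, worth 0.43 × 47.0233 = 20.220019 now; the home team offers that and keeps 79.779981.

79.78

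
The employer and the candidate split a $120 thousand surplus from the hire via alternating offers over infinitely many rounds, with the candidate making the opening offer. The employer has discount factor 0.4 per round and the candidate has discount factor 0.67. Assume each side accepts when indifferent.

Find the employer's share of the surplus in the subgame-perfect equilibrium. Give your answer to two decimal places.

21.64

In a stationary SPE each proposer offers the other exactly their discounted continuation value.
If the candidate keeps x when proposing and the employer keeps y when proposing, then x = 120 − 0.4y and y = 120 − 0.67x.
Solving: x = 120(1 − 0.4) / (1 − 0.67·0.4) = 72 / 0.732 ≈ 98.3607.
The employer gets 120 − 98.3607 ≈ 21.6393.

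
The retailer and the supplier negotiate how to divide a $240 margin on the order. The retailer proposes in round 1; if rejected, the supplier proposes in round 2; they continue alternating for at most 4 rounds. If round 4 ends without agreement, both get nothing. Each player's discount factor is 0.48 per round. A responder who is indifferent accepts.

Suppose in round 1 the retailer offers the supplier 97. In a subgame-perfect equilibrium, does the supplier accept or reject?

Round 4 (the supplier proposes): the retailer will accept anything ≥ 0, so the supplier offers 0 and keeps 240.
Round 3 (the retailer proposes): the supplier can get 240 next round, worth 0.48 × 240 = 115.2 now; the retailer offers that and keeps 124.8.
Round 2 (the supplier proposes): the retailer can get 124.8 next round, worth 0.48 × 124.8 = 59.904 now; the supplier offers that and keeps 180.096.
So by rejecting in round 1, the supplier gets 180.096 next round, worth 0.48 × 180.096 = 86.44608 now.
Offer 97 ≥ 86.44608, so the supplier accepts.

Accept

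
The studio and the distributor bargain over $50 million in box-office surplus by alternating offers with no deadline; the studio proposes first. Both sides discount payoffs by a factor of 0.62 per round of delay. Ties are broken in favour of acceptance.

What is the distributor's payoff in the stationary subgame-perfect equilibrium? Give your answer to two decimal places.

19.14

In a stationary SPE each proposer offers the other exactly their discounted continuation value.
If the studio keeps x when proposing and the distributor keeps y when proposing, then x = 50 − 0.62y and y = 50 − 0.62x.
Solving: x = 50(1 − 0.62) / (1 − 0.62·0.62) = 19 / 0.6156 ≈ 30.8642.
The distributor gets 50 − 30.8642 ≈ 19.1358.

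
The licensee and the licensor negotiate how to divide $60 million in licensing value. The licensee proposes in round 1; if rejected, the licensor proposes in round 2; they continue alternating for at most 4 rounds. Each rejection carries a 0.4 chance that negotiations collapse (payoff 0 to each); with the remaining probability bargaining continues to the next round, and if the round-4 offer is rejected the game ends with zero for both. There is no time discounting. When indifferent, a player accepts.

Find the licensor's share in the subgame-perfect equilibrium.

Round 4 (the licensor proposes): the licensee will accept anything ≥ 0, so the licensor offers 0 and keeps 60.
Round 3 (the licensee proposes): rejecting gives the licensor an expected 0.6 × 60 = 36, so the licensee offers 36, keeping 24.
Round 2 (the licensor proposes): rejecting gives the licensee an expected 0.6 × 24 = 14.4; the licensor offers that and keeps 45.6.
Round 1 (the licensee proposes): rejecting gives the licensor an expected 0.6 × 45.6 = 27.36. The licensee offers 27.36 and keeps 60 − 27.36 = 32.64.

27.36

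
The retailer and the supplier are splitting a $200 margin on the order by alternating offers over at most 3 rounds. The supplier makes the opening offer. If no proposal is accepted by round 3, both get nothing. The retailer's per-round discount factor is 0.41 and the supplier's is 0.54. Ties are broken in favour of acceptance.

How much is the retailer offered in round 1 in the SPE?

Round 3 (the supplier proposes): rejection yields 0 for the retailer; the supplier offers 0 and keeps 200.
Round 2 (the retailer proposes): the supplier can get 200 next round, worth 0.54 × 200 = 108 now. The retailer offers 108 and keeps 200 − 108 = 92.
Round 1 (the supplier proposes): the retailer can get 92 next round, worth 0.41 × 92 = 37.72 now; the supplier offers that and keeps 162.28.

37.72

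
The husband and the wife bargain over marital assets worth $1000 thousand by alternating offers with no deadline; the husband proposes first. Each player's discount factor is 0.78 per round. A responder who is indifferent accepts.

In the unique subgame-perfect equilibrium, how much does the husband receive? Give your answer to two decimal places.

561.80

In a stationary SPE each proposer offers the other exactly their discounted continuation value.
If the husband keeps x when proposing and the wife keeps y when proposing, then x = 1000 − 0.78y and y = 1000 − 0.78x.
Solving: x = 1000(1 − 0.78) / (1 − 0.78·0.78) = 220 / 0.3916 ≈ 561.7978.
The wife gets 1000 − 561.7978 ≈ 438.2022.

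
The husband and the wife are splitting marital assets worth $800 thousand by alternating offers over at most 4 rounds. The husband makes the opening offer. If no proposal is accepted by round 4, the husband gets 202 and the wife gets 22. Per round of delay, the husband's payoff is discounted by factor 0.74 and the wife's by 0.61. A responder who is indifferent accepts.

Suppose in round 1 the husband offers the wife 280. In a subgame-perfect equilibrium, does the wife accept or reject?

Round 4 (the wife proposes): the husband gets 202 if talks fail, so the wife offers 202 and keeps 598.
Round 3 (the husband proposes): the wife can get 598 next round, worth 0.61 × 598 = 364.78 now. The husband offers 364.78 and keeps 800 − 364.78 = 435.22.
Round 2 (the wife proposes): the husband can get 435.22 next round, worth 0.74 × 435.22 = 322.0628 now; the wife offers that and keeps 477.9372.
So by rejecting in round 1, the wife gets 477.9372 next round, worth 0.61 × 477.9372 = 291.541692 now.
Offer 280 < 291.541692, so the wife rejects.

Reject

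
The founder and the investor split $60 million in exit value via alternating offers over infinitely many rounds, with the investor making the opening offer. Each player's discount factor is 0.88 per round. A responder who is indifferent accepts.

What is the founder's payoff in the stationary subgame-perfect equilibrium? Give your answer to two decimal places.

28.09

Let x be the investor's share when the investor proposes and y be the founder's share when the founder proposes.
The founder accepts iff offered ≥ 0.88·y, so x = 60 − 0.88y. Symmetrically y = 60 − 0.88x.
Substituting: x = 60 − 0.88(60 − 0.88x), giving x(1 − 0.88·0.88) = 60(1 − 0.88).
So x = 60 × 0.12 / 0.2256 ≈ 31.9149, and the founder receives 60 − x ≈ 28.0851.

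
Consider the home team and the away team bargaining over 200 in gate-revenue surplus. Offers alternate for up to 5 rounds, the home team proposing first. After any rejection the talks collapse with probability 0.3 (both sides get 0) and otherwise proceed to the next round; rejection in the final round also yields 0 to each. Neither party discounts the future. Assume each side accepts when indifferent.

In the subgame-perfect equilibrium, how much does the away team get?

62.58

Round 5 (the home team proposes): the away team will accept anything ≥ 0, so the home team offers 0 and keeps 200.
Round 4 (the away team proposes): rejecting gives the home team an expected 0.7 × 200 = 140; the away team offers that and keeps 60.
Round 3 (the home team proposes): rejecting gives the away team an expected 0.7 × 60 = 42, so the home team offers 42, keeping 158.
Round 2 (the away team proposes): rejecting gives the home team an expected 0.7 × 158 = 110.6; the away team offers that and keeps 89.4.
Round 1 (the home team proposes): rejecting gives the away team an expected 0.7 × 89.4 = 62.58. The home team offers 62.58 and keeps 200 − 62.58 = 137.42.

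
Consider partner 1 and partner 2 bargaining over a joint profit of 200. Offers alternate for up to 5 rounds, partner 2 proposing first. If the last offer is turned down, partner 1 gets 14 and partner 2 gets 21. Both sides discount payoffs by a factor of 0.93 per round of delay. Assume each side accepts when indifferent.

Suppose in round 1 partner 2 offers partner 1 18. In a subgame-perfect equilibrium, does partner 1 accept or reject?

Work out partner 1's continuation value if the offer is rejected.
Round 5 (partner 2 proposes): partner 1 gets 14 if talks fail, so partner 2 offers 14 and keeps 186.
Round 4 (partner 1 proposes): partner 2 can get 186 next round, worth 0.93 × 186 = 172.98 now. Partner 1 offers 172.98 and keeps 200 − 172.98 = 27.02.
Round 3 (partner 2 proposes): partner 1 can get 27.02 next round, worth 0.93 × 27.02 = 25.1286 now; partner 2 offers that and keeps 174.8714.
Round 2 (partner 1 proposes): partner 2 can get 174.8714 next round, worth 0.93 × 174.8714 = 162.630402 now, so partner 1 offers 162.630402, keeping 37.369598.
So by rejecting in round 1, partner 1 gets 37.369598 next round, worth 0.93 × 37.369598 = 34.75372614 now.
Offer 18 < 34.75372614, so partner 1 rejects.

Reject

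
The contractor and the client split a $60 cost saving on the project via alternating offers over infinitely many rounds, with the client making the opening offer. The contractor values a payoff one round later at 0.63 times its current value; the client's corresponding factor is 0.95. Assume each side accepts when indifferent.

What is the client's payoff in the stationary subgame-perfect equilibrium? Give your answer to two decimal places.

In a stationary SPE each proposer offers the other exactly their discounted continuation value.
If the client keeps x when proposing and the contractor keeps y when proposing, then x = 60 − 0.63y and y = 60 − 0.95x.
Solving: x = 60(1 − 0.63) / (1 − 0.95·0.63) = 22.2 / 0.4015 ≈ 55.2927.
The contractor gets 60 − 55.2927 ≈ 4.7073.

55.29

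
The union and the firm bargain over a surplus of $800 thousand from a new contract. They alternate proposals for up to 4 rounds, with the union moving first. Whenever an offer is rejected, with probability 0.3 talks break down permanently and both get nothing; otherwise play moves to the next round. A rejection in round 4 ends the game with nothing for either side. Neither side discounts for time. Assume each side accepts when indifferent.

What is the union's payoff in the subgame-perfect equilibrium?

By backward induction:
Round 4 (the firm proposes): rejection yields 0 for the union; the firm offers 0 and keeps 800.
Round 3 (the union proposes): rejecting gives the firm an expected 0.7 × 800 = 560; the union offers that and keeps 240.
Round 2 (the firm proposes): rejecting gives the union an expected 0.7 × 240 = 168, so the firm offers 168, keeping 632.
Round 1 (the union proposes): rejecting gives the firm an expected 0.7 × 632 = 442.4; the union offers that and keeps 357.6.

357.6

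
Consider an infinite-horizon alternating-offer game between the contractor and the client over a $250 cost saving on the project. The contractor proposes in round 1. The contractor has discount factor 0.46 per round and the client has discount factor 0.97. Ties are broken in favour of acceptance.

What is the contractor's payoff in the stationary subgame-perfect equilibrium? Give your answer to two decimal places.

13.54

Let x be the contractor's share when the contractor proposes and y be the client's share when the client proposes.
The client accepts iff offered ≥ 0.97·y, so x = 250 − 0.97y. Symmetrically y = 250 − 0.46x.
Substituting: x = 250 − 0.97(250 − 0.46x), giving x(1 − 0.46·0.97) = 250(1 − 0.97).
So x = 250 × 0.03 / 0.5538 ≈ 13.5428, and the client receives 250 − x ≈ 236.4572.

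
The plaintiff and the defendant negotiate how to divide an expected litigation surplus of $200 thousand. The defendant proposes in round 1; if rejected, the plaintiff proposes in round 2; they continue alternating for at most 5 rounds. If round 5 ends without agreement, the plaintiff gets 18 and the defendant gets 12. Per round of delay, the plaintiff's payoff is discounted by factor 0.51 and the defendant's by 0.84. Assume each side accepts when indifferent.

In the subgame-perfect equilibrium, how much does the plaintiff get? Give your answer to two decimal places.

26.61

Work backward from the last round.
Round 5 (the defendant proposes): the plaintiff gets 18 if talks fail, so the defendant offers 18 and keeps 182.
Round 4 (the plaintiff proposes): the defendant can get 182 next round, worth 0.84 × 182 = 152.88 now, so the plaintiff offers 152.88, keeping 47.12.
Round 3 (the defendant proposes): the plaintiff can get 47.12 next round, worth 0.51 × 47.12 = 24.0312 now, so the defendant offers 24.0312, keeping 175.9688.
Round 2 (the plaintiff proposes): the defendant can get 175.9688 next round, worth 0.84 × 175.9688 = 147.813792 now; the plaintiff offers that and keeps 52.186208.
Round 1 (the defendant proposes): the plaintiff can get 52.186208 next round, worth 0.51 × 52.186208 = 26.61496608 now, so the defendant offers 26.61496608, keeping 173.38503392.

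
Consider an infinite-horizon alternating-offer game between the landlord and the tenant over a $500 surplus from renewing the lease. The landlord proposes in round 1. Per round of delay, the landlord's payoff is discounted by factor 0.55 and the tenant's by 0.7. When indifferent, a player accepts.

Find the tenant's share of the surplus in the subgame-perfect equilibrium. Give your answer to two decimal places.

In a stationary SPE each proposer offers the other exactly their discounted continuation value.
If the landlord keeps x when proposing and the tenant keeps y when proposing, then x = 500 − 0.7y and y = 500 − 0.55x.
Solving: x = 500(1 − 0.7) / (1 − 0.55·0.7) = 150 / 0.615 ≈ 243.9024.
The tenant gets 500 − 243.9024 ≈ 256.0976.

256.10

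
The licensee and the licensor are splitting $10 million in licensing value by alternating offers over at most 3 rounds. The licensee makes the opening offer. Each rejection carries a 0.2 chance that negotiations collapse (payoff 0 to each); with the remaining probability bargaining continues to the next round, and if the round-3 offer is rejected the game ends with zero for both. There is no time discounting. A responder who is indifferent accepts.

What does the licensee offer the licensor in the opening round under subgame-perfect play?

Round 3 (the licensee proposes): the licensor will accept anything ≥ 0, so the licensee offers 0 and keeps 10.
Round 2 (the licensor proposes): rejecting gives the licensee an expected 0.8 × 10 = 8; the licensor offers that and keeps 2.
Round 1 (the licensee proposes): rejecting gives the licensor an expected 0.8 × 2 = 1.6, so the licensee offers 1.6, keeping 8.4.

1.6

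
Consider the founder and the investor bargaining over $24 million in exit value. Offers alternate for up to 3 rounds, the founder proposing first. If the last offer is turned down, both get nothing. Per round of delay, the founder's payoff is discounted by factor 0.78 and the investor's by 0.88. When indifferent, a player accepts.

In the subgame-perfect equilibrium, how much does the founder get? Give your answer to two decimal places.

19.35

Round 3 (the founder proposes): rejection yields 0 for the investor; the founder offers 0 and keeps 24.
Round 2 (the investor proposes): the founder can get 24 next round, worth 0.78 × 24 = 18.72 now; the investor offers that and keeps 5.28.
Round 1 (the founder proposes): the investor can get 5.28 next round, worth 0.88 × 5.28 = 4.6464 now. The founder offers 4.6464 and keeps 24 − 4.6464 = 19.3536.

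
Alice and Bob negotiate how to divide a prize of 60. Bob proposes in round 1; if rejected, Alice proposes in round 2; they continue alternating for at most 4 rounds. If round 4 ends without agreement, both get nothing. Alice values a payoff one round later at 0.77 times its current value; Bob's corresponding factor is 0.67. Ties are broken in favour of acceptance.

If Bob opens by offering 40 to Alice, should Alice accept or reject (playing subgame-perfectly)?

Work out Alice's continuation value if the offer is rejected.
Round 4 (Alice proposes): Bob will accept anything ≥ 0, so Alice offers 0 and keeps 60.
Round 3 (Bob proposes): Alice can get 60 next round, worth 0.77 × 60 = 46.2 now, so Bob offers 46.2, keeping 13.8.
Round 2 (Alice proposes): Bob can get 13.8 next round, worth 0.67 × 13.8 = 9.246 now; Alice offers that and keeps 50.754.
So by rejecting in round 1, Alice gets 50.754 next round, worth 0.77 × 50.754 = 39.08058 now.
Offer 40 ≥ 39.08058, so Alice accepts.

Accept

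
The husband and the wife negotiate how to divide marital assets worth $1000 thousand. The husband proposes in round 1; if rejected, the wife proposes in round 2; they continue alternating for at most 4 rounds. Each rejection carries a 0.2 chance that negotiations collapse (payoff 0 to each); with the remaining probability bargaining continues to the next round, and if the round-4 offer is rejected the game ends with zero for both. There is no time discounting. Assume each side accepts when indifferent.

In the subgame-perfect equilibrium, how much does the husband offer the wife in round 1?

By backward induction:
Round 4 (the wife proposes): the husband will accept anything ≥ 0, so the wife offers 0 and keeps 1000.
Round 3 (the husband proposes): rejecting gives the wife an expected 0.8 × 1000 = 800. The husband offers 800 and keeps 1000 − 800 = 200.
Round 2 (the wife proposes): rejecting gives the husband an expected 0.8 × 200 = 160; the wife offers that and keeps 840.
Round 1 (the husband proposes): rejecting gives the wife an expected 0.8 × 840 = 672. The husband offers 672 and keeps 1000 − 672 = 328.

672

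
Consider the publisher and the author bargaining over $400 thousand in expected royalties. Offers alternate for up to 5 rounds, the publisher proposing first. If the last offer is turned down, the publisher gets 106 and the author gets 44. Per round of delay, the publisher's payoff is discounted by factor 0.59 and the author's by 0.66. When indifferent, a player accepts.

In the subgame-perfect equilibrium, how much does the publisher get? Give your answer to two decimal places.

Round 5 (the publisher proposes): the author gets 44 if talks fail, so the publisher offers 44 and keeps 356.
Round 4 (the author proposes): the publisher can get 356 next round, worth 0.59 × 356 = 210.04 now; the author offers that and keeps 189.96.
Round 3 (the publisher proposes): the author can get 189.96 next round, worth 0.66 × 189.96 = 125.3736 now. The publisher offers 125.3736 and keeps 400 − 125.3736 = 274.6264.
Round 2 (the author proposes): the publisher can get 274.6264 next round, worth 0.59 × 274.6264 = 162.029576 now; the author offers that and keeps 237.970424.
Round 1 (the publisher proposes): the author can get 237.970424 next round, worth 0.66 × 237.970424 = 157.06047984 now. The publisher offers 157.06047984 and keeps 400 − 157.06047984 = 242.93952016.

242.94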